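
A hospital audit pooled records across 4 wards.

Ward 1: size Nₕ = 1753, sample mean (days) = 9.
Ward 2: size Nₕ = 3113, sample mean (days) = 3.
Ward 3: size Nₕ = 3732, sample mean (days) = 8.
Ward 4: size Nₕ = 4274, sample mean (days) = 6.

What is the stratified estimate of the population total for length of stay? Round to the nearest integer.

Estimate total by summing Nₕ·x̄ₕ over strata.
1753·9 + 3113·3 + 3732·8 + 4274·6 = 15777 + 9339 + 29856 + 25644 = 80616.

80616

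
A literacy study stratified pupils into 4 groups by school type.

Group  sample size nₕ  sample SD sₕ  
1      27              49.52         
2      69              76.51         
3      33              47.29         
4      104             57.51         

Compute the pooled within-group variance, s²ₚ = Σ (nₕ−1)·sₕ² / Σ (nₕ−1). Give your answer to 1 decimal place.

1: (27−1)·49.52² = 26·2452.2304 = 63757.9904
2: (69−1)·76.51² = 68·5853.7801 = 398057.0468
3: (33−1)·47.29² = 32·2236.3441 = 71563.0112
4: (104−1)·57.51² = 103·3307.4001 = 340662.2103
Numerator = 874040.2587; denominator = Σ(nₕ−1) = 229.
s²ₚ = 874040.2587/229 = 3816.770... → 3816.8.

3816.8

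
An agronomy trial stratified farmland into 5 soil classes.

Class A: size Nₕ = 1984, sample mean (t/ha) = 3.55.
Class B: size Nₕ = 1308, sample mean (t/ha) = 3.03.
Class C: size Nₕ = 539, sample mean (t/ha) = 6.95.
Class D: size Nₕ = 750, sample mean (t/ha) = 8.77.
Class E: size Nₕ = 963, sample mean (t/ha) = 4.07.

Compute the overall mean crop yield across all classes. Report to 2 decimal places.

N = 1984 + 1308 + 539 + 750 + 963 = 5544.
Weight each subgroup mean by Nₕ/N and sum.
Σ Nₕx̄ₕ = 1984·3.55 + 1308·3.03 + 539·6.95 + 750·8.77 + 963·4.07 = 7043.2 + 3963.24 + 3746.05 + 6577.5 + 3919.41 = 25249.4.
Divide by N: 25249.4 / 5544 = 4.5544... → 4.55.

4.55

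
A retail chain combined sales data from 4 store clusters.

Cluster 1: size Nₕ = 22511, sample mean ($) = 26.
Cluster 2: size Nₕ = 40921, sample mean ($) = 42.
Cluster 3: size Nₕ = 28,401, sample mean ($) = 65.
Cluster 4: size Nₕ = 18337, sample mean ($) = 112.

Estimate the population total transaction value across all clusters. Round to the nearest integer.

6203777

Estimate total by summing Nₕ·x̄ₕ over strata.
22511·26 + 40921·42 + 28401·65 + 18337·112 = 585286 + 1718682 + 1846065 + 2053744 = 6203777.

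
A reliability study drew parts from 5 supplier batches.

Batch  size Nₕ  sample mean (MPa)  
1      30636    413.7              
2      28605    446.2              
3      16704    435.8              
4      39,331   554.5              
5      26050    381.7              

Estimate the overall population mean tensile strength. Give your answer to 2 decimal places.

456.18

x̄_st = (Σ Nₕx̄ₕ) / (Σ Nₕ) = (30636·413.7 + 28605·446.2 + 16704·435.8 + 39331·554.5 + 26050·381.7) / 141326
= 64469591.9 / 141326 = 456.1764... → 456.18.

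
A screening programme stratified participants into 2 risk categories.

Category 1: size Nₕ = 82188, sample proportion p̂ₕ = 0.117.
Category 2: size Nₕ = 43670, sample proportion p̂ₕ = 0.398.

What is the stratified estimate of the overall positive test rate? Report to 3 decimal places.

N = 82188 + 43670 = 125858.
Overall proportion = Σ (Nₕ/N)·p̂ₕ.
Σ Nₕp̂ₕ = 9615.996 + 17380.66 = 26996.656.
26996.656 / 125858 = 0.21450... → 0.215.

0.215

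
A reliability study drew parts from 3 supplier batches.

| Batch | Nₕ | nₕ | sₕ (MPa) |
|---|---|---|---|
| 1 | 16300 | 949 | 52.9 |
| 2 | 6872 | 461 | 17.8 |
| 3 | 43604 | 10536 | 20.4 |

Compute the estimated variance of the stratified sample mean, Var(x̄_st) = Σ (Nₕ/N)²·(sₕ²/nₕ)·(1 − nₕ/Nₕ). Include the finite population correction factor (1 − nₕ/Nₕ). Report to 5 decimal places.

N = 66776; Wₕ = Nₕ/N.
batch 1: (16300/66776)²·52.9²/949·(1 − 949/16300) = 0.16547356
batch 2: (6872/66776)²·17.8²/461·(1 − 461/6872) = 0.00679059
batch 3: (43604/66776)²·20.4²/10536·(1 − 10536/43604) = 0.01277256
Sum = 0.18503671 → 0.18504.

0.18504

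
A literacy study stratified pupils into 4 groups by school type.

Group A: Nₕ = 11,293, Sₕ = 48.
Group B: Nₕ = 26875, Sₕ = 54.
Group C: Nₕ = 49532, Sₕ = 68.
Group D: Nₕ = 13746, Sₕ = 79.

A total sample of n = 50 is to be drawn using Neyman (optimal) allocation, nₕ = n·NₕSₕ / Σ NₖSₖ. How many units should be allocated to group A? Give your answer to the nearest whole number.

4

Σ NₕSₕ = 11293·48 + 26875·54 + 49532·68 + 13746·79 = 6447424.
Share for A: 542064/6447424 = 0.08407.
n_A = 50 × 0.08407 = 4.204... → 4.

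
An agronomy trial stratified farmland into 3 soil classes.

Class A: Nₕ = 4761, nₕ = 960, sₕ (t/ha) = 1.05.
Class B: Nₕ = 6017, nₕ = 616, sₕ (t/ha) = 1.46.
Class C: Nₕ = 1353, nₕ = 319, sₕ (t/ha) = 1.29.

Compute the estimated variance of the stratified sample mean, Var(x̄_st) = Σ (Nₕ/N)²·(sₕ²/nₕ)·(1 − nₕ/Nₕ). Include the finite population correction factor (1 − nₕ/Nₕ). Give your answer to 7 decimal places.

N = 12131. Term for each stratum: Wₕ²sₕ²/nₕ·(1−nₕ/Nₕ).
Var(x̄_st) = 0.0001412246 + 0.0007641630 + 0.0000495923 = 0.0009549798 → 0.0009550.

0.0009550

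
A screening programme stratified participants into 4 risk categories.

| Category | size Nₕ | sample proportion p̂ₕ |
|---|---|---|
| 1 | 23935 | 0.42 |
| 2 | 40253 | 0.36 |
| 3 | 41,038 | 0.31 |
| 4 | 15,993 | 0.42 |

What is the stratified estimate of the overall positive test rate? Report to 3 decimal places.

N = 23935 + 40253 + 41038 + 15993 = 121219.
Overall proportion = Σ (Nₕ/N)·p̂ₕ.
Σ Nₕp̂ₕ = 10052.7 + 14491.08 + 12721.78 + 6717.06 = 43982.62.
43982.62 / 121219 = 0.36284... → 0.363.

0.363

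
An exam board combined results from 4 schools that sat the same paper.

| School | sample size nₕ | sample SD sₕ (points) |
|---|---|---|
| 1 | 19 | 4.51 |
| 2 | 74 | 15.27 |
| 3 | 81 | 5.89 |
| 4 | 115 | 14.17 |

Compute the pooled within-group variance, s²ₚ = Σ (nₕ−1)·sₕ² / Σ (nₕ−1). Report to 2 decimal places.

1: (19−1)·4.51² = 18·20.3401 = 366.1218
2: (74−1)·15.27² = 73·233.1729 = 17021.6217
3: (81−1)·5.89² = 80·34.6921 = 2775.368
4: (115−1)·14.17² = 114·200.7889 = 22889.9346
Numerator = 43053.0461; denominator = Σ(nₕ−1) = 285.
s²ₚ = 43053.0461/285 = 151.0633... → 151.06.

151.06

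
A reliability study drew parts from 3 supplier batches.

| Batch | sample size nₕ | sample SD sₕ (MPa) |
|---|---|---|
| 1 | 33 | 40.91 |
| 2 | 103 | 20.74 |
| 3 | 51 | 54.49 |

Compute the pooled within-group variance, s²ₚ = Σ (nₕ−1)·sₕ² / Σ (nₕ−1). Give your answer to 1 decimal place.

1336.4

1: (33−1)·40.91² = 32·1673.6281 = 53556.0992
2: (103−1)·20.74² = 102·430.1476 = 43875.0552
3: (51−1)·54.49² = 50·2969.1601 = 148458.005
Numerator = 245889.1594; denominator = Σ(nₕ−1) = 184.
s²ₚ = 245889.1594/184 = 1336.354... → 1336.4.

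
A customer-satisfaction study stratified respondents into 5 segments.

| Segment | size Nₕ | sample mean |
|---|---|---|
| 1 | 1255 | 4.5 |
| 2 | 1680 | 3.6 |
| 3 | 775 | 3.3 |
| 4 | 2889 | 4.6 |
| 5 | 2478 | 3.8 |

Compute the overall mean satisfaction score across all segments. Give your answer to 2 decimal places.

4.07

x̄_st = (Σ Nₕx̄ₕ) / (Σ Nₕ) = (1255·4.5 + 1680·3.6 + 775·3.3 + 2889·4.6 + 2478·3.8) / 9077
= 36958.8 / 9077 = 4.0717... → 4.07.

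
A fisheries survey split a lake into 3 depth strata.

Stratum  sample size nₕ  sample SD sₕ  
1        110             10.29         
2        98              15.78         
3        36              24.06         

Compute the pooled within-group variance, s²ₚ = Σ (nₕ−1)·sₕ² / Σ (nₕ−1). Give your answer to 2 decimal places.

232.18

Degrees of freedom: 109 + 97 + 35 = 241.
Σ(nₕ−1)sₕ² = 109·105.8841 + 97·249.0084 + 35·578.8836 = 55956.1077.
s²ₚ = 55956.1077 / 241 = 232.1830... → 232.18.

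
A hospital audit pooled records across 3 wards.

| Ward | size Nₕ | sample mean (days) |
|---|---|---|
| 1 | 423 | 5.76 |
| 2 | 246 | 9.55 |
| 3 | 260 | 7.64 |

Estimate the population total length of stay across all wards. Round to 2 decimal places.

6772.18

Estimate total by summing Nₕ·x̄ₕ over strata.
423·5.76 + 246·9.55 + 260·7.64 = 2436.48 + 2349.3 + 1986.4 = 6772.18.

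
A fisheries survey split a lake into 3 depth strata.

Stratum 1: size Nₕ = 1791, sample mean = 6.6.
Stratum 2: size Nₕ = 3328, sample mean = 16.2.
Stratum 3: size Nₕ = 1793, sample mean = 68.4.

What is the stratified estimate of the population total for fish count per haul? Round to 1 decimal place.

1: 1791·6.6 = 11820.6
2: 3328·16.2 = 53913.6
3: 1793·68.4 = 122641.2
τ̂ = Σ Nₕx̄ₕ = 188375.4.

188375.4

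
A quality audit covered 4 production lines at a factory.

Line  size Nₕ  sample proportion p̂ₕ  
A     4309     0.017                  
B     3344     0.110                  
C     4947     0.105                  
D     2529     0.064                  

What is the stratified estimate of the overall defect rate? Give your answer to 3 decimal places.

0.074

Wₕ = Nₕ/N with N = 15129: 0.2848, 0.2210, 0.3270, 0.1672.
p̂_st = 0.2848·0.017 + 0.2210·0.110 + 0.3270·0.105 + 0.1672·0.064 ≈ 0.07419... → 0.074.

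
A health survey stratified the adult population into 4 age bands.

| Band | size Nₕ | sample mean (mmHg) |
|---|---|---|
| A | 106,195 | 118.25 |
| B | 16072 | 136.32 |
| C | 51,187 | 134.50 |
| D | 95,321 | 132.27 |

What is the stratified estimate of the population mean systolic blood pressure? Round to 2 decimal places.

127.40

N = 268775; weights Wₕ = Nₕ/N = (0.3951, 0.0598, 0.1904, 0.3546).
x̄_st = Σ Wₕ·x̄ₕ = 0.3951·118.25 + 0.0598·136.32 + 0.1904·134.50 + 0.3546·132.27 ≈ 127.3975...
→ 127.40.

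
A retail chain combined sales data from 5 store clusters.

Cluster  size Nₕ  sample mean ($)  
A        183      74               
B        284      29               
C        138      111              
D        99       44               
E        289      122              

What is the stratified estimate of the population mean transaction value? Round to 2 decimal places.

77.25

N = 183 + 284 + 138 + 99 + 289 = 993.
The stratified mean weights each stratum mean by its population share Nₕ/N.
Σ Nₕx̄ₕ = 183·74 + 284·29 + 138·111 + 99·44 + 289·122 = 13542 + 8236 + 15318 + 4356 + 35258 = 76710.
Divide by N: 76710 / 993 = 77.2508... → 77.25.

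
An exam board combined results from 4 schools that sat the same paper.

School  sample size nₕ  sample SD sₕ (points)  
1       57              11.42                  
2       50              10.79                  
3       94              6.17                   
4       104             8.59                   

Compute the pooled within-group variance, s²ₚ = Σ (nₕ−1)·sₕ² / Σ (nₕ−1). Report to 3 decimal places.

Degrees of freedom: 56 + 49 + 93 + 103 = 301.
Σ(nₕ−1)sₕ² = 56·130.4164 + 49·116.4241 + 93·38.0689 + 103·73.7881 = 24148.6813.
s²ₚ = 24148.6813 / 301 = 80.22818... → 80.228.

80.228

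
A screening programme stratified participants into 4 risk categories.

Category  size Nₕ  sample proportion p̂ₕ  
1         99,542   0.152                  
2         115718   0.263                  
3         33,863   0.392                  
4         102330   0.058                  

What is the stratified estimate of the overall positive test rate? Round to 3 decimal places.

0.184

Wₕ = Nₕ/N with N = 351453: 0.2832, 0.3293, 0.0964, 0.2912.
p̂_st = 0.2832·0.152 + 0.3293·0.263 + 0.0964·0.392 + 0.2912·0.058 ≈ 0.18430... → 0.184.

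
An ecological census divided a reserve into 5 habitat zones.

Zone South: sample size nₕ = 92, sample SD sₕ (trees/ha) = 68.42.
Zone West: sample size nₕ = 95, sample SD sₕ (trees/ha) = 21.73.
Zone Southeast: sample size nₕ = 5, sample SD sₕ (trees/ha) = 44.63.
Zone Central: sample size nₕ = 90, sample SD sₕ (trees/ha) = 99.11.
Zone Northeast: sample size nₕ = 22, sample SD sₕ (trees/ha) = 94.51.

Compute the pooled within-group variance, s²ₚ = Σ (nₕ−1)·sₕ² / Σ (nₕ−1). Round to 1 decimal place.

Degrees of freedom: 91 + 94 + 4 + 89 + 21 = 299.
Σ(nₕ−1)sₕ² = 91·4681.2964 + 94·472.1929 + 4·1991.8369 + 89·9822.7921 + 21·8932.1401 = 1540154.8916.
s²ₚ = 1540154.8916 / 299 = 5151.020... → 5151.0.

5151.0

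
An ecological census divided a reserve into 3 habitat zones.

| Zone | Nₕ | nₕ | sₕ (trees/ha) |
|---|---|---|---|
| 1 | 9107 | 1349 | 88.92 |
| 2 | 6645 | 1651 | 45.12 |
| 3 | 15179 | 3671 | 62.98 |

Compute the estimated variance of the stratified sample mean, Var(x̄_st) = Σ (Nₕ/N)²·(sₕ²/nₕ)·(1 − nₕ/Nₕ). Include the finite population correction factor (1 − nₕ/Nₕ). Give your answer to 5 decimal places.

N = 30931. Term for each stratum: Wₕ²sₕ²/nₕ·(1−nₕ/Nₕ).
Var(x̄_st) = 0.43283677 + 0.04277073 + 0.19727680 = 0.67288431 → 0.67288.

0.67288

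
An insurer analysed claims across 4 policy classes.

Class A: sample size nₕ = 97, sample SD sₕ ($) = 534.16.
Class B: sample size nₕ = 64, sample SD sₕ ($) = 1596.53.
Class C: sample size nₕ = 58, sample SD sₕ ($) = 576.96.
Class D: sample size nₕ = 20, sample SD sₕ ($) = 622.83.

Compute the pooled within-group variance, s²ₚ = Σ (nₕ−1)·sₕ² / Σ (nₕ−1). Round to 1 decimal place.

911988.7

A: (97−1)·534.16² = 96·285326.9056 = 27391382.9376
B: (64−1)·1596.53² = 63·2548908.0409 = 160581206.5767
C: (58−1)·576.96² = 57·332882.8416 = 18974321.9712
D: (20−1)·622.83² = 19·387917.2089 = 7370426.9691
Numerator = 214317338.4546; denominator = Σ(nₕ−1) = 235.
s²ₚ = 214317338.4546/235 = 911988.674... → 911988.7.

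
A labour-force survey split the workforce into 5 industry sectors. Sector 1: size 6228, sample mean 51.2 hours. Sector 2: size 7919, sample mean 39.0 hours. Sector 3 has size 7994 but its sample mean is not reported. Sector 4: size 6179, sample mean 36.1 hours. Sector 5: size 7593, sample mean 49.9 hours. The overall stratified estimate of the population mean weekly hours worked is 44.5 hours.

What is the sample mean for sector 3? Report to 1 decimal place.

N = 6228 + 7919 + 7994 + 6179 + 7593 = 35913.
Overall total = μ·N = 44.5·35913 = 1598128.5.
Subtract the known strata: 6228·51.2 + 7919·39.0 + 6179·36.1 + 7593·49.9 = 1229667.2.
Remaining total for sector 3: 1598128.5 − 1229667.2 = 368461.3.
Divide by its size: 368461.3 / 7994 = 46.092... → 46.1.

46.1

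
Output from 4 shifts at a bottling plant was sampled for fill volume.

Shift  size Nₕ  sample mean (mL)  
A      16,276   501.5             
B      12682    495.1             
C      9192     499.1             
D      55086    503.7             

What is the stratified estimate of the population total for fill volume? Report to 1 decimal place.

A: 16276·501.5 = 8162414
B: 12682·495.1 = 6278858.2
C: 9192·499.1 = 4587727.2
D: 55086·503.7 = 27746818.2
τ̂ = Σ Nₕx̄ₕ = 46775817.6.

46775817.6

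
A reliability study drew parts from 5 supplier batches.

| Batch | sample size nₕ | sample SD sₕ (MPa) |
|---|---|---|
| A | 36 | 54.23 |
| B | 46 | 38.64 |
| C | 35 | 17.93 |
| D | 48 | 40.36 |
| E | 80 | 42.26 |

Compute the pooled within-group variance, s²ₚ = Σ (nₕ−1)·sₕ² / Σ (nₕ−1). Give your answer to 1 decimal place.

1661.2

Degrees of freedom: 35 + 45 + 34 + 47 + 79 = 240.
Σ(nₕ−1)sₕ² = 35·2940.8929 + 45·1493.0496 + 34·321.4849 + 47·1628.9296 + 79·1785.9076 = 398695.3617.
s²ₚ = 398695.3617 / 240 = 1661.231... → 1661.2.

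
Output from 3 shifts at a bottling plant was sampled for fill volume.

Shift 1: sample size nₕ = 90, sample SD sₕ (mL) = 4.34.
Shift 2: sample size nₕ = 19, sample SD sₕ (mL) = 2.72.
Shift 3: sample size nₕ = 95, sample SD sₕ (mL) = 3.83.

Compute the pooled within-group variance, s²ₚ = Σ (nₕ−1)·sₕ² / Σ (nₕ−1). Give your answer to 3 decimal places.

1: (90−1)·4.34² = 89·18.8356 = 1676.3684
2: (19−1)·2.72² = 18·7.3984 = 133.1712
3: (95−1)·3.83² = 94·14.6689 = 1378.8766
Numerator = 3188.4162; denominator = Σ(nₕ−1) = 201.
s²ₚ = 3188.4162/201 = 15.86277... → 15.863.

15.863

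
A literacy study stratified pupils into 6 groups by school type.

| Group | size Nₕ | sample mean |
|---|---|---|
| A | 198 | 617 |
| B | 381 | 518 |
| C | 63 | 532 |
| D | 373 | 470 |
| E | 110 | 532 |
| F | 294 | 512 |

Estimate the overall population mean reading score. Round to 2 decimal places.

x̄_st = (Σ Nₕx̄ₕ) / (Σ Nₕ) = (198·617 + 381·518 + 63·532 + 373·470 + 110·532 + 294·512) / 1419
= 737398 / 1419 = 519.6603... → 519.66.

519.66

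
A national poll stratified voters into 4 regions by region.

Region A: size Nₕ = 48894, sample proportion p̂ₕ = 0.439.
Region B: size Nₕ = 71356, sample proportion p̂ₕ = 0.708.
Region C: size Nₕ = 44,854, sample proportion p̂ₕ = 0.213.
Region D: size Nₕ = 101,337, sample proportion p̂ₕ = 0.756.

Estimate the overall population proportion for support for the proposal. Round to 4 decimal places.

0.5936

N = 48894 + 71356 + 44854 + 101337 = 266441.
Overall proportion = Σ (Nₕ/N)·p̂ₕ.
Σ Nₕp̂ₕ = 21464.466 + 50520.048 + 9553.902 + 76610.772 = 158149.188.
158149.188 / 266441 = 0.593562... → 0.5936.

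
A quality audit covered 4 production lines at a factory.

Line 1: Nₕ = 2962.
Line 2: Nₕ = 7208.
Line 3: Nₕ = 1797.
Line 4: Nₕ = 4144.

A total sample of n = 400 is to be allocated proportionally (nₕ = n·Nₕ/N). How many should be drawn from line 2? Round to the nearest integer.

Share of line 2 = 7208/16111 = 0.44740.
Allocate 400 × 0.44740 = 178.958... → 179.

179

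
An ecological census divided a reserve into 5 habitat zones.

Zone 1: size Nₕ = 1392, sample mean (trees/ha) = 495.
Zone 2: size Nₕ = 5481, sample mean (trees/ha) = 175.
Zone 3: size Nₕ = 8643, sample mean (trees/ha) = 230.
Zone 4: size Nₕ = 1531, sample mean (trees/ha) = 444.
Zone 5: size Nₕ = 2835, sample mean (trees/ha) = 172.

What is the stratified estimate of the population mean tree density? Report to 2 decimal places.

241.60

N = 19882; weights Wₕ = Nₕ/N = (0.0700, 0.2757, 0.4347, 0.0770, 0.1426).
x̄_st = Σ Wₕ·x̄ₕ = 0.0700·495 + 0.2757·175 + 0.4347·230 + 0.0770·444 + 0.1426·172 ≈ 241.5999...
→ 241.60.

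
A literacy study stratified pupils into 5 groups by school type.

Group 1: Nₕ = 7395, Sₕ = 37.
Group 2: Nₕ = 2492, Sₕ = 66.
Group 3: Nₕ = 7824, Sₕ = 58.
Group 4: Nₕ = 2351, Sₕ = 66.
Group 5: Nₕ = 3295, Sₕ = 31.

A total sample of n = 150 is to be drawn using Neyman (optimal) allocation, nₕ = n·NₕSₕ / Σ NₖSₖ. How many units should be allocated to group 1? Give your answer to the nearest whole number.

36

1: NₕSₕ = 7395·37 = 273615
2: NₕSₕ = 2492·66 = 164472
3: NₕSₕ = 7824·58 = 453792
4: NₕSₕ = 2351·66 = 155166
5: NₕSₕ = 3295·31 = 102145
Σ NₕSₕ = 1149190.
n_1 = 150·273615/1149190 = 35.714... → 36.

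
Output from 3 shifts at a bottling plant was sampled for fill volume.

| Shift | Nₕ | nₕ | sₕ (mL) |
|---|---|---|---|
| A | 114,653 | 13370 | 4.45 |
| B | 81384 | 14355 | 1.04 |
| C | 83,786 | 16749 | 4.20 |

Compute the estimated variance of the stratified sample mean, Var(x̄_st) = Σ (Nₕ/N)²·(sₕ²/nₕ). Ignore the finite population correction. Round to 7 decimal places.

N = 279823; Wₕ = Nₕ/N.
shift A: (114653/279823)²·4.45²/13370 = 0.0002486524
shift B: (81384/279823)²·1.04²/14355 = 0.0000063735
shift C: (83786/279823)²·4.20²/16749 = 0.0000944247
Sum = 0.0003494506 → 0.0003495.

0.0003495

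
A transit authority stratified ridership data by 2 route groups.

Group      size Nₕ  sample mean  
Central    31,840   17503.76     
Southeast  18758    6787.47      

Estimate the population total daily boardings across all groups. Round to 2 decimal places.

Estimate total by summing Nₕ·x̄ₕ over strata.
31840·17503.76 + 18758·6787.47 = 557319718.4 + 127319362.26 = 684639080.66.

684639080.66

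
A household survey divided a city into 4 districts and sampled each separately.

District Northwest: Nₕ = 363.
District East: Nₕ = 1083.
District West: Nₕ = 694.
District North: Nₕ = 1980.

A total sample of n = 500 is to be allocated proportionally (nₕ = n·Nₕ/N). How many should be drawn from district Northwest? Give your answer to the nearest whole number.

44

N = 363 + 1083 + 694 + 1980 = 4120.
n_Northwest = 500·363/4120 = 44.053... → 44.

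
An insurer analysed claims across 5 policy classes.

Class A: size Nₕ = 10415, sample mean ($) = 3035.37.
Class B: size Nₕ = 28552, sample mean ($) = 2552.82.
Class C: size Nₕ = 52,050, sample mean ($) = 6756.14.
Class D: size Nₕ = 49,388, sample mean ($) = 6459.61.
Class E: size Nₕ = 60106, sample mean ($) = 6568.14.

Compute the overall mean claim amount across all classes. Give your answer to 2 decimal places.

5834.94

N = 10415 + 28552 + 52050 + 49388 + 60106 = 200511.
Weight each subgroup mean by Nₕ/N and sum.
Σ Nₕx̄ₕ = 10415·3035.37 + 28552·2552.82 + 52050·6756.14 + 49388·6459.61 + 60106·6568.14 = 31613378.55 + 72888116.64 + 351657087 + 319027218.68 + 394784622.84 = 1169970423.71.
Divide by N: 1169970423.71 / 200511 = 5834.9438... → 5834.94.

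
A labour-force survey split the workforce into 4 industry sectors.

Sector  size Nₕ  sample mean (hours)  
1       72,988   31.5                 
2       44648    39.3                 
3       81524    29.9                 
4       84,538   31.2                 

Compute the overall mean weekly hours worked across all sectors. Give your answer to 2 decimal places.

32.18

N = 283698; weights Wₕ = Nₕ/N = (0.2573, 0.1574, 0.2874, 0.2980).
x̄_st = Σ Wₕ·x̄ₕ = 0.2573·31.5 + 0.1574·39.3 + 0.2874·29.9 + 0.2980·31.2 ≈ 32.1784...
→ 32.18.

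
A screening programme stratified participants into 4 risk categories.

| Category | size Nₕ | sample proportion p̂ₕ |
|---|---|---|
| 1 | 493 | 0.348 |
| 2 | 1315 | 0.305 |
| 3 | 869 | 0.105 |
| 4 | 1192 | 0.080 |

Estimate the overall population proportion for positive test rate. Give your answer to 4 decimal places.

0.1962

N = 493 + 1315 + 869 + 1192 = 3869.
Overall proportion = Σ (Nₕ/N)·p̂ₕ.
Σ Nₕp̂ₕ = 171.564 + 401.075 + 91.245 + 95.36 = 759.244.
759.244 / 3869 = 0.196238... → 0.1962.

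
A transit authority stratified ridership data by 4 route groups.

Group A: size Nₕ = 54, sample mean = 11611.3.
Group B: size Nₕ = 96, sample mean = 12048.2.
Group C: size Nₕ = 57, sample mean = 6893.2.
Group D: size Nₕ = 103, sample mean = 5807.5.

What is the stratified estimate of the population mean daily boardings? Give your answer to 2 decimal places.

8950.72

x̄_st = (Σ Nₕx̄ₕ) / (Σ Nₕ) = (54·11611.3 + 96·12048.2 + 57·6893.2 + 103·5807.5) / 310
= 2774722.3 / 310 = 8950.7171... → 8950.72.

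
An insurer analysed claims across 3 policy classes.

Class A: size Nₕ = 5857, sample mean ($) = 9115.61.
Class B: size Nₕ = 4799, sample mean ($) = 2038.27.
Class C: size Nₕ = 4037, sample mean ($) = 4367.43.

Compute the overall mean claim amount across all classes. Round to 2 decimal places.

5499.43

N = 5857 + 4799 + 4037 = 14693.
Overall mean = Σ (Nₕ/N)·x̄ₕ — weight by population share, not a simple average.
Σ Nₕx̄ₕ = 5857·9115.61 + 4799·2038.27 + 4037·4367.43 = 53390127.77 + 9781657.73 + 17631314.91 = 80803100.41.
Divide by N: 80803100.41 / 14693 = 5499.4283... → 5499.43.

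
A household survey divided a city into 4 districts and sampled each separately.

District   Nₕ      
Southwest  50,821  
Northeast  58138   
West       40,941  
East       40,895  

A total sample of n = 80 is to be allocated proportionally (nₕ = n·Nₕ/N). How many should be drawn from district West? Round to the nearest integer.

17

Share of district West = 40941/190795 = 0.21458.
Allocate 80 × 0.21458 = 17.166... → 17.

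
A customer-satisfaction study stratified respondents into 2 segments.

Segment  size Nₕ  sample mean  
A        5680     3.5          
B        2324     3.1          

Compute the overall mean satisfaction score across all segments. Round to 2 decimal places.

N = 8004; weights Wₕ = Nₕ/N = (0.7096, 0.2904).
x̄_st = Σ Wₕ·x̄ₕ = 0.7096·3.5 + 0.2904·3.1 ≈ 3.3839...
→ 3.38.

3.38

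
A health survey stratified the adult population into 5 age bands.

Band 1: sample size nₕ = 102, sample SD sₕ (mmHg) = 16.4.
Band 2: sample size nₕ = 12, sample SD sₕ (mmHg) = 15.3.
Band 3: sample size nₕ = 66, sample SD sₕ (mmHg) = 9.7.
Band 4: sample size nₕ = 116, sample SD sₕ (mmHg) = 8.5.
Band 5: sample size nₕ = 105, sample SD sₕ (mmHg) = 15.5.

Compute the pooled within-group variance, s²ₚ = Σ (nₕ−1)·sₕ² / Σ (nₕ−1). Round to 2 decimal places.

Degrees of freedom: 101 + 11 + 65 + 115 + 104 = 396.
Σ(nₕ−1)sₕ² = 101·268.96 + 11·234.09 + 65·94.09 + 115·72.25 + 104·240.25 = 69150.55.
s²ₚ = 69150.55 / 396 = 174.6226... → 174.62.

174.62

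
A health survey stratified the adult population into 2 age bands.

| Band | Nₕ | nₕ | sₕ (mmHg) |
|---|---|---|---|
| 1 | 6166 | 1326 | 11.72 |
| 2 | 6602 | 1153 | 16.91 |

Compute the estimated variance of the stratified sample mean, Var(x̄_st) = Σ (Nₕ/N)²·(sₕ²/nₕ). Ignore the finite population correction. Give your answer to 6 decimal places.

0.090466

N = 12768. Term for each stratum: Wₕ²sₕ²/nₕ.
Var(x̄_st) = 0.024158668 + 0.066307583 = 0.090466252 → 0.090466.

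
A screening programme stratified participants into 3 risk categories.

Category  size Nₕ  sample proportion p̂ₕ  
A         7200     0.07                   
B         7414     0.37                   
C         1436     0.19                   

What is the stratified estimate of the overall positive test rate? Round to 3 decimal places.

Wₕ = Nₕ/N with N = 16050: 0.4486, 0.4619, 0.0895.
p̂_st = 0.4486·0.07 + 0.4619·0.37 + 0.0895·0.19 ≈ 0.21932... → 0.219.

0.219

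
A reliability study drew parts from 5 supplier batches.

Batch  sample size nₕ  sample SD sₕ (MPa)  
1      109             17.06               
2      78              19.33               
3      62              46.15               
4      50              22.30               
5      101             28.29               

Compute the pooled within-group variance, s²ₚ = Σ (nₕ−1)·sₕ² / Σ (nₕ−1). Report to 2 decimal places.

745.63

1: (109−1)·17.06² = 108·291.0436 = 31432.7088
2: (78−1)·19.33² = 77·373.6489 = 28770.9653
3: (62−1)·46.15² = 61·2129.8225 = 129919.1725
4: (50−1)·22.30² = 49·497.29 = 24367.21
5: (101−1)·28.29² = 100·800.3241 = 80032.41
Numerator = 294522.4666; denominator = Σ(nₕ−1) = 395.
s²ₚ = 294522.4666/395 = 745.6265... → 745.63.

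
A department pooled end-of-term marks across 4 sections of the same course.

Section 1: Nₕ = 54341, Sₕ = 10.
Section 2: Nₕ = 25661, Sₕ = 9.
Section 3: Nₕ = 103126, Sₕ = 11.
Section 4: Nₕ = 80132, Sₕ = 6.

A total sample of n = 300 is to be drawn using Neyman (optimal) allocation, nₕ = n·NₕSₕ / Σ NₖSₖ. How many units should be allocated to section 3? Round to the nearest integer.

1: NₕSₕ = 54341·10 = 543410
2: NₕSₕ = 25661·9 = 230949
3: NₕSₕ = 103126·11 = 1134386
4: NₕSₕ = 80132·6 = 480792
Σ NₕSₕ = 2389537.
n_3 = 300·1134386/2389537 = 142.419... → 142.

142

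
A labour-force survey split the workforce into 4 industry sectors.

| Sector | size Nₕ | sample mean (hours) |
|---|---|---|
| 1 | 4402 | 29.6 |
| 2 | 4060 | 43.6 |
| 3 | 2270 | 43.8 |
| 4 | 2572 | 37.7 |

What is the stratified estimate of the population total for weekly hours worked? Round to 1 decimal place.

Estimate total by summing Nₕ·x̄ₕ over strata.
4402·29.6 + 4060·43.6 + 2270·43.8 + 2572·37.7 = 130299.2 + 177016 + 99426 + 96964.4 = 503705.6.

503705.6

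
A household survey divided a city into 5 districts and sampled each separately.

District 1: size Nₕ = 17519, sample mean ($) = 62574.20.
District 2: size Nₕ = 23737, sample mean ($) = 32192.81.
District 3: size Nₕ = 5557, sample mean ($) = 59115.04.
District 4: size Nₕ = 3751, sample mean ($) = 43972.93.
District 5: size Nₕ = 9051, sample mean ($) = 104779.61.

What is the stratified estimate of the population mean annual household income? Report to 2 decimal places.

55392.15

N = 59615; weights Wₕ = Nₕ/N = (0.2939, 0.3982, 0.0932, 0.0629, 0.1518).
x̄_st = Σ Wₕ·x̄ₕ = 0.2939·62574.20 + 0.3982·32192.81 + 0.0932·59115.04 + 0.0629·43972.93 + 0.1518·104779.61 ≈ 55392.1518...
→ 55392.15.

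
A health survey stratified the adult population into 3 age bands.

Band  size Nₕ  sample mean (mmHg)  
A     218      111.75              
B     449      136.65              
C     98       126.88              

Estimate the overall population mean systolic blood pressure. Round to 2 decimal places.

x̄_st = (Σ Nₕx̄ₕ) / (Σ Nₕ) = (218·111.75 + 449·136.65 + 98·126.88) / 765
= 98151.59 / 765 = 128.3027... → 128.30.

128.30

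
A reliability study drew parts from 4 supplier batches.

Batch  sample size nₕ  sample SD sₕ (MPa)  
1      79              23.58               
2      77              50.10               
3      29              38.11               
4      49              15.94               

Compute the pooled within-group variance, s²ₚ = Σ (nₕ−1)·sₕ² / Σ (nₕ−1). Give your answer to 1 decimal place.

1247.8

Degrees of freedom: 78 + 76 + 28 + 48 = 230.
Σ(nₕ−1)sₕ² = 78·556.0164 + 76·2510.01 + 28·1452.3721 + 48·254.0836 = 286992.4708.
s²ₚ = 286992.4708 / 230 = 1247.793... → 1247.8.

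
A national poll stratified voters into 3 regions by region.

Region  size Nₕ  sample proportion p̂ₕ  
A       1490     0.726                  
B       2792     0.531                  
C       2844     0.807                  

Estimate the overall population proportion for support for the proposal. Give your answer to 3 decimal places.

Wₕ = Nₕ/N with N = 7126: 0.2091, 0.3918, 0.3991.
p̂_st = 0.2091·0.726 + 0.3918·0.531 + 0.3991·0.807 ≈ 0.68193... → 0.682.

0.682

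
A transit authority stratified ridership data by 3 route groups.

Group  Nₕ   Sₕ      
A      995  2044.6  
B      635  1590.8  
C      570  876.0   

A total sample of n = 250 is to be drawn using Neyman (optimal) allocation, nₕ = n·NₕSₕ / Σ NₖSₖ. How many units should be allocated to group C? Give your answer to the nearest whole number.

35

Σ NₕSₕ = 995·2044.6 + 635·1590.8 + 570·876.0 = 3543855.
Share for C: 499320/3543855 = 0.14090.
n_C = 250 × 0.14090 = 35.224... → 35.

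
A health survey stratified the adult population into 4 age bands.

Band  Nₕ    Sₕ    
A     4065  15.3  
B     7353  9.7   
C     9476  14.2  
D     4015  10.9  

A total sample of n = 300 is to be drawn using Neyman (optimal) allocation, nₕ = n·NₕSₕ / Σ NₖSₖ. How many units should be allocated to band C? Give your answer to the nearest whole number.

129

Σ NₕSₕ = 4065·15.3 + 7353·9.7 + 9476·14.2 + 4015·10.9 = 311841.3.
Share for C: 134559.2/311841.3 = 0.43150.
n_C = 300 × 0.43150 = 129.450... → 129.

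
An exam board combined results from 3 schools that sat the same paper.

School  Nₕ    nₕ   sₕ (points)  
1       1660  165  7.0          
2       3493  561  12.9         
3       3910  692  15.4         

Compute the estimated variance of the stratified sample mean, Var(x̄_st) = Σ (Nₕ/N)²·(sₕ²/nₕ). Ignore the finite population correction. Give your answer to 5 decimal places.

N = 9063. Term for each stratum: Wₕ²sₕ²/nₕ.
Var(x̄_st) = 0.00996287 + 0.04406256 + 0.06378887 = 0.11781430 → 0.11781.

0.11781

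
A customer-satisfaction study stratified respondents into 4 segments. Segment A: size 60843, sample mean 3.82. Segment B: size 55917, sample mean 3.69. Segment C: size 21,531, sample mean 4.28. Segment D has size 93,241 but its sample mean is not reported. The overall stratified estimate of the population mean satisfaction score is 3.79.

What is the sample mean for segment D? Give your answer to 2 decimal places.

N = 60843 + 55917 + 21531 + 93241 = 231532.
Overall total = μ·N = 3.79·231532 = 877506.28.
Subtract the known strata: 60843·3.82 + 55917·3.69 + 21531·4.28 = 530906.67.
Remaining total for segment D: 877506.28 − 530906.67 = 346599.61.
Divide by its size: 346599.61 / 93241 = 3.7172... → 3.72.

3.72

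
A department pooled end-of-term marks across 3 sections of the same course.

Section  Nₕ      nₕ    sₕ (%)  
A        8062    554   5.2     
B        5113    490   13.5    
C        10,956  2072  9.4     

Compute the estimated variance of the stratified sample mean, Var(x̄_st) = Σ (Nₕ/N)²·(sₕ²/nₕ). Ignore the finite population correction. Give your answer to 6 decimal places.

0.030937

N = 24131. Term for each stratum: Wₕ²sₕ²/nₕ.
Var(x̄_st) = 0.005447934 + 0.016698306 + 0.008790617 = 0.030936857 → 0.030937.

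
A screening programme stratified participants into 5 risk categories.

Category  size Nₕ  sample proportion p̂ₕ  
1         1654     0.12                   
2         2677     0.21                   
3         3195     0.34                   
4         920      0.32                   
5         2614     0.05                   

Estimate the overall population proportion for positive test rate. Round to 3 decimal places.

N = 1654 + 2677 + 3195 + 920 + 2614 = 11060.
Overall proportion = Σ (Nₕ/N)·p̂ₕ.
Σ Nₕp̂ₕ = 198.48 + 562.17 + 1086.3 + 294.4 + 130.7 = 2272.05.
2272.05 / 11060 = 0.20543... → 0.205.

0.205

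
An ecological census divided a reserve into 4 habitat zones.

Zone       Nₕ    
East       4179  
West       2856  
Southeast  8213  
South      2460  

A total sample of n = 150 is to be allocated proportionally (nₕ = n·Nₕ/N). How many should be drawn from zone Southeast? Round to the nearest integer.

70

N = 4179 + 2856 + 8213 + 2460 = 17708.
n_Southeast = 150·8213/17708 = 69.570... → 70.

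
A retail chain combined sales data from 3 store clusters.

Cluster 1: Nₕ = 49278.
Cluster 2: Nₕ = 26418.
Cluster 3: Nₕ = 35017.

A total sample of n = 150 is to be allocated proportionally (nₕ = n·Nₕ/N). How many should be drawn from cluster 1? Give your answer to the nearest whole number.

N = 49278 + 26418 + 35017 = 110713.
n_1 = 150·49278/110713 = 66.765... → 67.

67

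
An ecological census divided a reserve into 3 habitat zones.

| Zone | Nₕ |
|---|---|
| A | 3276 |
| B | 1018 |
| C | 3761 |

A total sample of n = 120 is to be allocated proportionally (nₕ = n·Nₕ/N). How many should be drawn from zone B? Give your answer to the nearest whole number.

15

N = 3276 + 1018 + 3761 = 8055.
n_B = 120·1018/8055 = 15.166... → 15.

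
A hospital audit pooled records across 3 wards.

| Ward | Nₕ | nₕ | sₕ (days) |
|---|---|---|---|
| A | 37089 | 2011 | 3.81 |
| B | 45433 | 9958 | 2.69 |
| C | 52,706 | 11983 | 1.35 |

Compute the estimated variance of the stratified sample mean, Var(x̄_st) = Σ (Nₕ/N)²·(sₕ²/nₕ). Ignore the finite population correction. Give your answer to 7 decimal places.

0.0006481

N = 135228; Wₕ = Nₕ/N.
ward A: (37089/135228)²·3.81²/2011 = 0.0005429938
ward B: (45433/135228)²·2.69²/9958 = 0.0000820242
ward C: (52706/135228)²·1.35²/11983 = 0.0000231041
Sum = 0.0006481221 → 0.0006481.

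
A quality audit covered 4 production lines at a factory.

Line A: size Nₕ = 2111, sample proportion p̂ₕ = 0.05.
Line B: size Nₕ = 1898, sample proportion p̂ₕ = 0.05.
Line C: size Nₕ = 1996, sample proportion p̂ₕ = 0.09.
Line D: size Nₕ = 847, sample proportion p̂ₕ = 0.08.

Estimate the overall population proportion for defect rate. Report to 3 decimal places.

N = 2111 + 1898 + 1996 + 847 = 6852.
Overall proportion = Σ (Nₕ/N)·p̂ₕ.
Σ Nₕp̂ₕ = 105.55 + 94.9 + 179.64 + 67.76 = 447.85.
447.85 / 6852 = 0.06536... → 0.065.

0.065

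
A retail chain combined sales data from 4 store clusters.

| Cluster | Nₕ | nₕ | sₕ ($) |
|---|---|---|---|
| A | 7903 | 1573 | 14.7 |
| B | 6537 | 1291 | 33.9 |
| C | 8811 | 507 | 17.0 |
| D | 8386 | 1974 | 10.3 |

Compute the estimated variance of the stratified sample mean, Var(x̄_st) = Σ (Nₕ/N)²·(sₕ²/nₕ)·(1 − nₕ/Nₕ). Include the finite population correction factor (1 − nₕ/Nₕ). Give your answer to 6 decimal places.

N = 31637. Term for each stratum: Wₕ²sₕ²/nₕ·(1−nₕ/Nₕ).
Var(x̄_st) = 0.006866115 + 0.030499262 + 0.041668881 + 0.002887255 = 0.081921512 → 0.081922.

0.081922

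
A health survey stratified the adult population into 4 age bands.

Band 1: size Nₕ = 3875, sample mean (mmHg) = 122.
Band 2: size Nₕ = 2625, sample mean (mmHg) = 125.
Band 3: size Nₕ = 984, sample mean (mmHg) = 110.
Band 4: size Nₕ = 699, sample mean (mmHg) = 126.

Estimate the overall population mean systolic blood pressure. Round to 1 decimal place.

N = 8183; weights Wₕ = Nₕ/N = (0.4735, 0.3208, 0.1202, 0.0854).
x̄_st = Σ Wₕ·x̄ₕ = 0.4735·122 + 0.3208·125 + 0.1202·110 + 0.0854·126 ≈ 121.861...
→ 121.9.

121.9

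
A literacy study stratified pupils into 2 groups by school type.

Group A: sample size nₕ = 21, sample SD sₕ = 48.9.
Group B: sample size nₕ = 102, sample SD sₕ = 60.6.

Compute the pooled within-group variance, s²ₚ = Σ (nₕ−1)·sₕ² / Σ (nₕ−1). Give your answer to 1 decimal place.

3460.6

Degrees of freedom: 20 + 101 = 121.
Σ(nₕ−1)sₕ² = 20·2391.21 + 101·3672.36 = 418732.56.
s²ₚ = 418732.56 / 121 = 3460.600... → 3460.6.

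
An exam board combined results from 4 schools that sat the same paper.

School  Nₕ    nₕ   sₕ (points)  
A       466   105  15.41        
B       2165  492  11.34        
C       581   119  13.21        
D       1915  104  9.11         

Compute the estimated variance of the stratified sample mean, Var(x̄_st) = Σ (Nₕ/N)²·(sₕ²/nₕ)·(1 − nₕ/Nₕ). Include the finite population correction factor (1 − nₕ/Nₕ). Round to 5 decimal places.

N = 5127. Term for each stratum: Wₕ²sₕ²/nₕ·(1−nₕ/Nₕ).
Var(x̄_st) = 0.01447380 + 0.03601540 + 0.01497442 + 0.10528440 = 0.17074801 → 0.17075.

0.17075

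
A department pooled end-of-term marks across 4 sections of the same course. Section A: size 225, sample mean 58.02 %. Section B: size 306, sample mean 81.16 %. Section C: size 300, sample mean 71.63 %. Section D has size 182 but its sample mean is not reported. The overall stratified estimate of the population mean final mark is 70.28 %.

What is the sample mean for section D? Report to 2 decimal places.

N = 225 + 306 + 300 + 182 = 1013.
Overall total = μ·N = 70.28·1013 = 71193.64.
Subtract the known strata: 225·58.02 + 306·81.16 + 300·71.63 = 59378.46.
Remaining total for section D: 71193.64 − 59378.46 = 11815.18.
Divide by its size: 11815.18 / 182 = 64.9186... → 64.92.

64.92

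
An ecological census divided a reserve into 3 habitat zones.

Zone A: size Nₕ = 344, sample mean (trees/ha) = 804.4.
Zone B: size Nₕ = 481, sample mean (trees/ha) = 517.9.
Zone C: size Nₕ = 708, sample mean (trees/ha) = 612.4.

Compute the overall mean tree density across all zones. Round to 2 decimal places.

625.83

x̄_st = (Σ Nₕx̄ₕ) / (Σ Nₕ) = (344·804.4 + 481·517.9 + 708·612.4) / 1533
= 959402.7 / 1533 = 625.8335... → 625.83.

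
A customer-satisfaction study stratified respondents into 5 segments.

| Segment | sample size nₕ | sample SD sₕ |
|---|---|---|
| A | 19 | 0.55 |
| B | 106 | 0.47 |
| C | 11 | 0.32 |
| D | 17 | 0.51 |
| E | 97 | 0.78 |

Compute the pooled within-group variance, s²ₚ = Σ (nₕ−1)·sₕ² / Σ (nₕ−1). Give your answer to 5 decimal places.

0.37646

Degrees of freedom: 18 + 105 + 10 + 16 + 96 = 245.
Σ(nₕ−1)sₕ² = 18·0.3025 + 105·0.2209 + 10·0.1024 + 16·0.2601 + 96·0.6084 = 92.2315.
s²ₚ = 92.2315 / 245 = 0.3764551... → 0.37646.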